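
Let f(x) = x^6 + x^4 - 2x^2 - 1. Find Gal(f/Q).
The polynomial f is an irreducible sextic over Q, so G = Gal(f/Q) is one of the 16 transitive subgroups 6T1, ..., 6T16 of S_6. The discriminant of f is 153664 = 392^2, a perfect square, so G is contained in A_6. The transitive groups of degree 6 contained in A_6 are: A_4 (6T4, order 12), S_4 (6T7, order 24), (C_3 x C_3) : C_4 (6T10, order 36), PSL(2,5) (6T12, order 60), A_6 (6T15, order 360). By Dedekind's theorem, for a prime p not dividing disc(f) the degrees of the irreducible factors of f mod p form the cycle type of an element of G. Factoring f modulo the 33 such primes p <= 149 (skipping 2, 7, which divide the discriminant), each new pattern first appears at: mod 3: f = (x^3 + 2x + 1)(x^3 + 2x + 2), pattern 3+3; mod 13: f = (x + 6)(x + 7)(x^2 + 5)(x^2 + 6), pattern 2+2+1+1. No other pattern occurs in this range, so the set of observed cycle types is {3+3, 2+2+1+1}. The candidates containing elements of all these cycle types are A_4 (6T4) of order 12, S_4 (6T7) of order 24, (C_3 x C_3) : C_4 (6T10) of order 36, PSL(2,5) (6T12) of order 60, A_6 (6T15) of order 360; the others are excluded. The observed types are precisely the cycle types that occur in A_4 (6T4) (apart from the identity). Each of the other remaining candidates has further cycle types, and by the Chebotarev density theorem the matching factorization patterns would occur for a proportion of primes equal to their share of the group: S_4 (6T7) additionally contains elements of type 4+2 (6 of its 24 elements, about 25% of primes); (C_3 x C_3) : C_4 (6T10) additionally contains elements of type 4+2, 3+1+1+1 (22 of its 36 elements, about 61% of primes); PSL(2,5) (6T12) additionally contains elements of type 5+1 (24 of its 60 elements, about 40% of primes); A_6 (6T15) additionally contains elements of type 5+1, 4+2, 3+1+1+1 (274 of its 360 elements, about 76% of primes). None of the 33 primes tested shows any such pattern (for each of these groups the chance of that is below 10^-4), which rules them out. Hence G = A_4 (6T4), of order 12.

6T4: A_4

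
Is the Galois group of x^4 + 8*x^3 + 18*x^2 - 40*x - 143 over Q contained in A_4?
The polynomial is irreducible of degree 4 over Q. Its discriminant is -86704128, which is not a perfect square. A Galois group lies in the alternating group exactly when the discriminant is a square in Q, so the Galois group (D_4) is not contained in A_4.

No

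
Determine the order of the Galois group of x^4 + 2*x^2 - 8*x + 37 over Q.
The degree of the splitting field over Q equals the order of the Galois group, so first determine the group. The polynomial is an irreducible quartic over Q and its discriminant is 12845056 = 3584^2, a perfect square, so the Galois group is contained in A_4. The resolvent cubic y^3 - 2*y^2 - 148*y + 232 is irreducible over Q. An irreducible resolvent with square discriminant gives A_4. The Galois group A_4 (4T4) has order 12, so the splitting field has degree 12 over Q.

12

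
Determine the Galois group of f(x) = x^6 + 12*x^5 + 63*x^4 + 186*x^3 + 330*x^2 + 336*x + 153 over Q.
The polynomial f is an irreducible sextic over Q, so G = Gal(f/Q) is one of the 16 transitive subgroups 6T1, ..., 6T16 of S_6. The discriminant of f is -16003008, which is not a perfect square, so G is not contained in A_6. The transitive groups of degree 6 not contained in A_6 are: C_6 (6T1, order 6), S_3 (6T2, order 6), D_6 (6T3, order 12), C_3 x S_3 (6T5, order 18), A_4 x C_2 (6T6, order 24), S_4 (6T8, order 24), S_3 x S_3 (6T9, order 36), S_4 x C_2 (6T11, order 48), (S_3 x S_3) : C_2 (6T13, order 72), PGL(2,5) (6T14, order 120), S_6 (6T16, order 720). By Dedekind's theorem, for a prime p not dividing disc(f) the degrees of the irreducible factors of f mod p form the cycle type of an element of G. Factoring f modulo the 21 such primes p <= 89 (skipping 2, 3, 7, which divide the discriminant), each new pattern first appears at: mod 5: f = (x^6 + 2x^5 + 3x^4 + x^3 + x + 3), pattern 6; mod 11: f = (x + 4)(x^5 + 8x^4 + 9x^3 + 7x^2 + 5x + 8), pattern 5+1; mod 13: f = (x + 1)(x + 10)(x^4 + x^3 + 3x^2 + 1), pattern 4+1+1; mod 23: f = (x + 18)(x + 22)(x^2 + 19x + 5)(x^2 + 22x + 19), pattern 2+2+1+1; mod 43: f = (x^3 + 25x^2 + 35)(x^3 + 30x^2 + x + 40), pattern 3+3; mod 61: f = (x^2 + 18x + 30)(x^2 + 22x + 52)(x^2 + 33x + 34), pattern 2+2+2. No other pattern occurs in this range, so the set of observed cycle types is {6, 5+1, 4+1+1, 2+2+1+1, 3+3, 2+2+2}. The candidates containing elements of all these cycle types are PGL(2,5) (6T14) of order 120, S_6 (6T16) of order 720; the others are excluded. The observed types are precisely the cycle types that occur in PGL(2,5) (6T14) (apart from the identity). Each of the other remaining candidates has further cycle types, and by the Chebotarev density theorem the matching factorization patterns would occur for a proportion of primes equal to their share of the group: S_6 (6T16) additionally contains elements of type 4+2, 3+2+1, 3+1+1+1, 2+1+1+1+1 (265 of its 720 elements, about 37% of primes). None of the 21 primes tested shows any such pattern (for each of these groups the chance of that is below 10^-4), which rules them out. Hence G = PGL(2,5) (6T14), of order 120.

PGL(2,5), S_5 acting on 6 points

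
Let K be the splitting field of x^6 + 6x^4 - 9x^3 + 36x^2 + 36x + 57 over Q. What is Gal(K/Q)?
6T1: C_6

The polynomial f is an irreducible sextic over Q, so G = Gal(f/Q) is one of the 16 transitive subgroups 6T1, ..., 6T16 of S_6. The discriminant of f is -449880542841987, which is not a perfect square, so G is not contained in A_6. The transitive groups of degree 6 not contained in A_6 are: C_6 (6T1, order 6), S_3 (6T2, order 6), D_6 (6T3, order 12), C_3 x S_3 (6T5, order 18), A_4 x C_2 (6T6, order 24), S_4 (6T8, order 24), S_3 x S_3 (6T9, order 36), S_4 x C_2 (6T11, order 48), (S_3 x S_3) : C_2 (6T13, order 72), PGL(2,5) (6T14, order 120), S_6 (6T16, order 720). By Dedekind's theorem, for a prime p not dividing disc(f) the degrees of the irreducible factors of f mod p form the cycle type of an element of G. Factoring f modulo the 37 such primes p <= 179 (skipping 3, 19, 73, 109, which divide the discriminant), each new pattern first appears at: mod 2: f = (x^6 + x^3 + 1), pattern 6; mod 7: f = (x^3 + 2x + 6)(x^3 + 4x + 6), pattern 3+3; mod 17: f = (x^2 + 7x + 14)(x^2 + 11x + 16)(x^2 + 16x + 2), pattern 2+2+2; mod 37: f = (x + 4)(x + 10)(x + 15)(x + 23)(x + 28)(x + 31), pattern 1+1+1+1+1+1. No other pattern occurs in this range, so the set of observed cycle types is {6, 3+3, 2+2+2, 1+1+1+1+1+1}. The candidates containing elements of all these cycle types are C_6 (6T1) of order 6, D_6 (6T3) of order 12, C_3 x S_3 (6T5) of order 18, A_4 x C_2 (6T6) of order 24, S_3 x S_3 (6T9) of order 36, S_4 x C_2 (6T11) of order 48, (S_3 x S_3) : C_2 (6T13) of order 72, PGL(2,5) (6T14) of order 120, S_6 (6T16) of order 720; the others are excluded. The observed types are precisely the cycle types that occur in C_6 (6T1). Each of the other remaining candidates has further cycle types, and by the Chebotarev density theorem the matching factorization patterns would occur for a proportion of primes equal to their share of the group: D_6 (6T3) additionally contains elements of type 2+2+1+1 (3 of its 12 elements, about 25% of primes); C_3 x S_3 (6T5) additionally contains elements of type 3+1+1+1 (4 of its 18 elements, about 22% of primes); A_4 x C_2 (6T6) additionally contains elements of type 2+2+1+1, 2+1+1+1+1 (6 of its 24 elements, about 25% of primes); S_3 x S_3 (6T9) additionally contains elements of type 3+1+1+1, 2+2+1+1 (13 of its 36 elements, about 36% of primes); S_4 x C_2 (6T11) additionally contains elements of type 4+2, 4+1+1, 2+2+1+1, 2+1+1+1+1 (24 of its 48 elements, about 50% of primes); (S_3 x S_3) : C_2 (6T13) additionally contains elements of type 4+2, 3+2+1, 3+1+1+1, 2+2+1+1, 2+1+1+1+1 (49 of its 72 elements, about 68% of primes); PGL(2,5) (6T14) additionally contains elements of type 5+1, 4+1+1, 2+2+1+1 (69 of its 120 elements, about 58% of primes); S_6 (6T16) additionally contains elements of type 5+1, 4+2, 4+1+1, 3+2+1, 3+1+1+1, 2+2+1+1, 2+1+1+1+1 (544 of its 720 elements, about 76% of primes). None of the 37 primes tested shows any such pattern (for each of these groups the chance of that is below 10^-4), which rules them out. Hence G = C_6 (6T1), of order 6.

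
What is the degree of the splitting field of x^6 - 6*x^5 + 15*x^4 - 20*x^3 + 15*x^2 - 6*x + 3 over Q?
12

The degree of the splitting field over Q equals the order of the Galois group, so first determine the group. The polynomial f is an irreducible sextic over Q, so G = Gal(f/Q) is one of the 16 transitive subgroups 6T1, ..., 6T16 of S_6. The discriminant of f is -1492992, which is not a perfect square, so G is not contained in A_6. The transitive groups of degree 6 not contained in A_6 are: C_6 (6T1, order 6), S_3 (6T2, order 6), D_6 (6T3, order 12), C_3 x S_3 (6T5, order 18), A_4 x C_2 (6T6, order 24), S_4 (6T8, order 24), S_3 x S_3 (6T9, order 36), S_4 x C_2 (6T11, order 48), (S_3 x S_3) : C_2 (6T13, order 72), PGL(2,5) (6T14, order 120), S_6 (6T16, order 720). By Dedekind's theorem, for a prime p not dividing disc(f) the degrees of the irreducible factors of f mod p form the cycle type of an element of G. Factoring f modulo the 79 such primes p <= 419 (skipping 2, 3, which divide the discriminant), each new pattern first appears at: mod 5: f = (x^2 + 2)(x^2 + x + 1)(x^2 + 3x + 4), pattern 2+2+2; mod 7: f = (x^6 + x^5 + x^4 + x^3 + x^2 + x + 3), pattern 6; mod 11: f = (x + 1)(x + 8)(x^2 + 3)(x^2 + 7x + 7), pattern 2+2+1+1; mod 19: f = (x^3 + 16x^2 + 3x + 5)(x^3 + 16x^2 + 3x + 12), pattern 3+3; mod 43: f = (x + 2)(x + 17)(x + 20)(x + 21)(x + 24)(x + 39), pattern 1+1+1+1+1+1. No other pattern occurs in this range, so the set of observed cycle types is {2+2+2, 6, 2+2+1+1, 3+3, 1+1+1+1+1+1}. The candidates containing elements of all these cycle types are D_6 (6T3) of order 12, A_4 x C_2 (6T6) of order 24, S_3 x S_3 (6T9) of order 36, S_4 x C_2 (6T11) of order 48, (S_3 x S_3) : C_2 (6T13) of order 72, PGL(2,5) (6T14) of order 120, S_6 (6T16) of order 720; the others are excluded. The observed types are precisely the cycle types that occur in D_6 (6T3). Each of the other remaining candidates has further cycle types, and by the Chebotarev density theorem the matching factorization patterns would occur for a proportion of primes equal to their share of the group: A_4 x C_2 (6T6) additionally contains elements of type 2+1+1+1+1 (3 of its 24 elements, about 12% of primes); S_3 x S_3 (6T9) additionally contains elements of type 3+1+1+1 (4 of its 36 elements, about 11% of primes); S_4 x C_2 (6T11) additionally contains elements of type 4+2, 4+1+1, 2+1+1+1+1 (15 of its 48 elements, about 31% of primes); (S_3 x S_3) : C_2 (6T13) additionally contains elements of type 4+2, 3+2+1, 3+1+1+1, 2+1+1+1+1 (40 of its 72 elements, about 56% of primes); PGL(2,5) (6T14) additionally contains elements of type 5+1, 4+1+1 (54 of its 120 elements, about 45% of primes); S_6 (6T16) additionally contains elements of type 5+1, 4+2, 4+1+1, 3+2+1, 3+1+1+1, 2+1+1+1+1 (499 of its 720 elements, about 69% of primes). None of the 79 primes tested shows any such pattern (for each of these groups the chance of that is below 10^-4), which rules them out. Hence G = D_6 (6T3), of order 12. The Galois group D_6 (6T3) has order 12, so the splitting field has degree 12 over Q.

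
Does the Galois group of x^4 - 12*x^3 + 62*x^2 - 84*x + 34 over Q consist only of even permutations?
Yes

The polynomial is irreducible of degree 4 over Q. Its discriminant is 5992704 = 2448^2, a perfect square. A Galois group lies in the alternating group exactly when the discriminant is a square in Q, so the Galois group (V_4) is contained in A_4.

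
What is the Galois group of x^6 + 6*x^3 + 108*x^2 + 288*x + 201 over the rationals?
The polynomial f is an irreducible sextic over Q, so G = Gal(f/Q) is one of the 16 transitive subgroups 6T1, ..., 6T16 of S_6. The discriminant of f is -941328478973952, which is not a perfect square, so G is not contained in A_6. The transitive groups of degree 6 not contained in A_6 are: C_6 (6T1, order 6), S_3 (6T2, order 6), D_6 (6T3, order 12), C_3 x S_3 (6T5, order 18), A_4 x C_2 (6T6, order 24), S_4 (6T8, order 24), S_3 x S_3 (6T9, order 36), S_4 x C_2 (6T11, order 48), (S_3 x S_3) : C_2 (6T13, order 72), PGL(2,5) (6T14, order 120), S_6 (6T16, order 720). By Dedekind's theorem, for a prime p not dividing disc(f) the degrees of the irreducible factors of f mod p form the cycle type of an element of G. Factoring f modulo the 23 such primes p <= 103 (skipping 2, 3, 17, 67, which divide the discriminant), each new pattern first appears at: mod 5: f = (x^2 + 3)(x^2 + x + 1)(x^2 + 4x + 2), pattern 2+2+2; mod 7: f = (x^3 + 2x + 1)(x^3 + 5x + 5), pattern 3+3; mod 61: f = (x + 21)(x + 28)(x + 43)(x + 46)(x + 48)(x + 58), pattern 1+1+1+1+1+1. No other pattern occurs in this range, so the set of observed cycle types is {2+2+2, 3+3, 1+1+1+1+1+1}. The candidates containing elements of all these cycle types are C_6 (6T1) of order 6, S_3 (6T2) of order 6, D_6 (6T3) of order 12, C_3 x S_3 (6T5) of order 18, A_4 x C_2 (6T6) of order 24, S_4 (6T8) of order 24, S_3 x S_3 (6T9) of order 36, S_4 x C_2 (6T11) of order 48, (S_3 x S_3) : C_2 (6T13) of order 72, PGL(2,5) (6T14) of order 120, S_6 (6T16) of order 720; the others are excluded. The observed types are precisely the cycle types that occur in S_3 (6T2). Each of the other remaining candidates has further cycle types, and by the Chebotarev density theorem the matching factorization patterns would occur for a proportion of primes equal to their share of the group: C_6 (6T1) additionally contains elements of type 6 (2 of its 6 elements, about 33% of primes); D_6 (6T3) additionally contains elements of type 6, 2+2+1+1 (5 of its 12 elements, about 42% of primes); C_3 x S_3 (6T5) additionally contains elements of type 6, 3+1+1+1 (10 of its 18 elements, about 56% of primes); A_4 x C_2 (6T6) additionally contains elements of type 6, 2+2+1+1, 2+1+1+1+1 (14 of its 24 elements, about 58% of primes); S_4 (6T8) additionally contains elements of type 4+1+1, 2+2+1+1 (9 of its 24 elements, about 38% of primes); S_3 x S_3 (6T9) additionally contains elements of type 6, 3+1+1+1, 2+2+1+1 (25 of its 36 elements, about 69% of primes); S_4 x C_2 (6T11) additionally contains elements of type 6, 4+2, 4+1+1, 2+2+1+1, 2+1+1+1+1 (32 of its 48 elements, about 67% of primes); (S_3 x S_3) : C_2 (6T13) additionally contains elements of type 6, 4+2, 3+2+1, 3+1+1+1, 2+2+1+1, 2+1+1+1+1 (61 of its 72 elements, about 85% of primes); PGL(2,5) (6T14) additionally contains elements of type 6, 5+1, 4+1+1, 2+2+1+1 (89 of its 120 elements, about 74% of primes); S_6 (6T16) additionally contains elements of type 6, 5+1, 4+2, 4+1+1, 3+2+1, 3+1+1+1, 2+2+1+1, 2+1+1+1+1 (664 of its 720 elements, about 92% of primes). None of the 23 primes tested shows any such pattern (for each of these groups the chance of that is below 10^-4), which rules them out. Hence G = S_3 (6T2), of order 6.

S_3 (also written S3)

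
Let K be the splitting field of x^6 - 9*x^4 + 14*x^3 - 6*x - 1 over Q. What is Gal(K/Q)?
A_4 x C_2

The polynomial f is an irreducible sextic over Q, so G = Gal(f/Q) is one of the 16 transitive subgroups 6T1, ..., 6T16 of S_6. The discriminant of f is -151585344, which is not a perfect square, so G is not contained in A_6. The transitive groups of degree 6 not contained in A_6 are: C_6 (6T1, order 6), S_3 (6T2, order 6), D_6 (6T3, order 12), C_3 x S_3 (6T5, order 18), A_4 x C_2 (6T6, order 24), S_4 (6T8, order 24), S_3 x S_3 (6T9, order 36), S_4 x C_2 (6T11, order 48), (S_3 x S_3) : C_2 (6T13, order 72), PGL(2,5) (6T14, order 120), S_6 (6T16, order 720). By Dedekind's theorem, for a prime p not dividing disc(f) the degrees of the irreducible factors of f mod p form the cycle type of an element of G. Factoring f modulo the 33 such primes p <= 151 (skipping 2, 3, 19, which divide the discriminant), each new pattern first appears at: mod 5: f = (x^3 + x^2 + 4x + 1)(x^3 + 4x^2 + 3x + 4), pattern 3+3; mod 7: f = (x^6 + 5x^4 + x + 6), pattern 6; mod 17: f = (x + 1)(x + 5)(x^2 + 3x + 4)(x^2 + 8x + 11), pattern 2+2+1+1; mod 71: f = (x^2 + 32x + 26)(x^2 + 50x + 31)(x^2 + 60x + 17), pattern 2+2+2; mod 107: f = (x + 16)(x + 28)(x + 64)(x + 92)(x^2 + 14x + 41), pattern 2+1+1+1+1. No other pattern occurs in this range, so the set of observed cycle types is {3+3, 6, 2+2+1+1, 2+2+2, 2+1+1+1+1}. The candidates containing elements of all these cycle types are A_4 x C_2 (6T6) of order 24, S_4 x C_2 (6T11) of order 48, (S_3 x S_3) : C_2 (6T13) of order 72, S_6 (6T16) of order 720; the others are excluded. The observed types are precisely the cycle types that occur in A_4 x C_2 (6T6) (apart from the identity). Each of the other remaining candidates has further cycle types, and by the Chebotarev density theorem the matching factorization patterns would occur for a proportion of primes equal to their share of the group: S_4 x C_2 (6T11) additionally contains elements of type 4+2, 4+1+1 (12 of its 48 elements, about 25% of primes); (S_3 x S_3) : C_2 (6T13) additionally contains elements of type 4+2, 3+2+1, 3+1+1+1 (34 of its 72 elements, about 47% of primes); S_6 (6T16) additionally contains elements of type 5+1, 4+2, 4+1+1, 3+2+1, 3+1+1+1 (484 of its 720 elements, about 67% of primes). None of the 33 primes tested shows any such pattern (for each of these groups the chance of that is below 10^-4), which rules them out. Hence G = A_4 x C_2 (6T6), of order 24.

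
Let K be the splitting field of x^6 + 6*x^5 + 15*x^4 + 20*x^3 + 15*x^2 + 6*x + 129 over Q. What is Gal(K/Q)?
D_6

The polynomial f is an irreducible sextic over Q, so G = Gal(f/Q) is one of the 16 transitive subgroups 6T1, ..., 6T16 of S_6. The discriminant of f is -1603087953297408, which is not a perfect square, so G is not contained in A_6. The transitive groups of degree 6 not contained in A_6 are: C_6 (6T1, order 6), S_3 (6T2, order 6), D_6 (6T3, order 12), C_3 x S_3 (6T5, order 18), A_4 x C_2 (6T6, order 24), S_4 (6T8, order 24), S_3 x S_3 (6T9, order 36), S_4 x C_2 (6T11, order 48), (S_3 x S_3) : C_2 (6T13, order 72), PGL(2,5) (6T14, order 120), S_6 (6T16, order 720). By Dedekind's theorem, for a prime p not dividing disc(f) the degrees of the irreducible factors of f mod p form the cycle type of an element of G. Factoring f modulo the 79 such primes p <= 419 (skipping 2, 3, which divide the discriminant), each new pattern first appears at: mod 5: f = (x^2 + x + 2)(x^2 + 2x + 3)(x^2 + 3x + 4), pattern 2+2+2; mod 7: f = (x^6 + 6x^5 + x^4 + 6x^3 + x^2 + 6x + 3), pattern 6; mod 11: f = (x + 5)(x + 8)(x^2 + 6x + 10)(x^2 + 9x + 2), pattern 2+2+1+1; mod 19: f = (x^3 + 3x^2 + 3x + 10)(x^3 + 3x^2 + 3x + 11), pattern 3+3; mod 43: f = (x)(x + 2)(x + 7)(x + 8)(x + 37)(x + 38), pattern 1+1+1+1+1+1. No other pattern occurs in this range, so the set of observed cycle types is {2+2+2, 6, 2+2+1+1, 3+3, 1+1+1+1+1+1}. The candidates containing elements of all these cycle types are D_6 (6T3) of order 12, A_4 x C_2 (6T6) of order 24, S_3 x S_3 (6T9) of order 36, S_4 x C_2 (6T11) of order 48, (S_3 x S_3) : C_2 (6T13) of order 72, PGL(2,5) (6T14) of order 120, S_6 (6T16) of order 720; the others are excluded. The observed types are precisely the cycle types that occur in D_6 (6T3). Each of the other remaining candidates has further cycle types, and by the Chebotarev density theorem the matching factorization patterns would occur for a proportion of primes equal to their share of the group: A_4 x C_2 (6T6) additionally contains elements of type 2+1+1+1+1 (3 of its 24 elements, about 12% of primes); S_3 x S_3 (6T9) additionally contains elements of type 3+1+1+1 (4 of its 36 elements, about 11% of primes); S_4 x C_2 (6T11) additionally contains elements of type 4+2, 4+1+1, 2+1+1+1+1 (15 of its 48 elements, about 31% of primes); (S_3 x S_3) : C_2 (6T13) additionally contains elements of type 4+2, 3+2+1, 3+1+1+1, 2+1+1+1+1 (40 of its 72 elements, about 56% of primes); PGL(2,5) (6T14) additionally contains elements of type 5+1, 4+1+1 (54 of its 120 elements, about 45% of primes); S_6 (6T16) additionally contains elements of type 5+1, 4+2, 4+1+1, 3+2+1, 3+1+1+1, 2+1+1+1+1 (499 of its 720 elements, about 69% of primes). None of the 79 primes tested shows any such pattern (for each of these groups the chance of that is below 10^-4), which rules them out. Hence G = D_6 (6T3), of order 12.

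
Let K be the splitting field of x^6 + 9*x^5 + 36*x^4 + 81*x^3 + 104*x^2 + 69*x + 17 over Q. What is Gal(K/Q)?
The polynomial f is an irreducible sextic over Q, so G = Gal(f/Q) is one of the 16 transitive subgroups 6T1, ..., 6T16 of S_6. The discriminant of f is 810448, which is not a perfect square, so G is not contained in A_6. The transitive groups of degree 6 not contained in A_6 are: C_6 (6T1, order 6), S_3 (6T2, order 6), D_6 (6T3, order 12), C_3 x S_3 (6T5, order 18), A_4 x C_2 (6T6, order 24), S_4 (6T8, order 24), S_3 x S_3 (6T9, order 36), S_4 x C_2 (6T11, order 48), (S_3 x S_3) : C_2 (6T13, order 72), PGL(2,5) (6T14, order 120), S_6 (6T16, order 720). By Dedekind's theorem, for a prime p not dividing disc(f) the degrees of the irreducible factors of f mod p form the cycle type of an element of G. Factoring f modulo the 22 such primes p <= 89 (skipping 2, 37, which divide the discriminant), each new pattern first appears at: mod 3: f = (x^3 + x^2 + 2x + 1)(x^3 + 2x^2 + 2x + 2), pattern 3+3; mod 5: f = (x^2 + 2x + 4)(x^2 + 3x + 4)(x^2 + 4x + 2), pattern 2+2+2; mod 17: f = (x)(x + 3)(x^4 + 6x^3 + x^2 + 10x + 6), pattern 4+1+1; mod 67: f = (x + 6)(x + 64)(x^2 + 3x + 42)(x^2 + 3x + 52), pattern 2+2+1+1. No other pattern occurs in this range, so the set of observed cycle types is {3+3, 2+2+2, 4+1+1, 2+2+1+1}. The candidates containing elements of all these cycle types are S_4 (6T8) of order 24, S_4 x C_2 (6T11) of order 48, PGL(2,5) (6T14) of order 120, S_6 (6T16) of order 720; the others are excluded. The observed types are precisely the cycle types that occur in S_4 (6T8) (apart from the identity). Each of the other remaining candidates has further cycle types, and by the Chebotarev density theorem the matching factorization patterns would occur for a proportion of primes equal to their share of the group: S_4 x C_2 (6T11) additionally contains elements of type 6, 4+2, 2+1+1+1+1 (17 of its 48 elements, about 35% of primes); PGL(2,5) (6T14) additionally contains elements of type 6, 5+1 (44 of its 120 elements, about 37% of primes); S_6 (6T16) additionally contains elements of type 6, 5+1, 4+2, 3+2+1, 3+1+1+1, 2+1+1+1+1 (529 of its 720 elements, about 73% of primes). None of the 22 primes tested shows any such pattern (for each of these groups the chance of that is below 10^-4), which rules them out. Hence G = S_4 (6T8), of order 24.

S_4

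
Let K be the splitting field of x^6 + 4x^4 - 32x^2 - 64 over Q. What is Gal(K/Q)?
The polynomial f is an irreducible sextic over Q, so G = Gal(f/Q) is one of the 16 transitive subgroups 6T1, ..., 6T16 of S_6. The discriminant of f is 164995463643136 = 12845056^2, a perfect square, so G is contained in A_6. The transitive groups of degree 6 contained in A_6 are: A_4 (6T4, order 12), S_4 (6T7, order 24), (C_3 x C_3) : C_4 (6T10, order 36), PSL(2,5) (6T12, order 60), A_6 (6T15, order 360). By Dedekind's theorem, for a prime p not dividing disc(f) the degrees of the irreducible factors of f mod p form the cycle type of an element of G. Factoring f modulo the 33 such primes p <= 149 (skipping 2, 7, which divide the discriminant), each new pattern first appears at: mod 3: f = (x^3 + 2x + 1)(x^3 + 2x + 2), pattern 3+3; mod 13: f = (x + 1)(x + 12)(x^2 + 7)(x^2 + 11), pattern 2+2+1+1. No other pattern occurs in this range, so the set of observed cycle types is {3+3, 2+2+1+1}. The candidates containing elements of all these cycle types are A_4 (6T4) of order 12, S_4 (6T7) of order 24, (C_3 x C_3) : C_4 (6T10) of order 36, PSL(2,5) (6T12) of order 60, A_6 (6T15) of order 360; the others are excluded. The observed types are precisely the cycle types that occur in A_4 (6T4) (apart from the identity). Each of the other remaining candidates has further cycle types, and by the Chebotarev density theorem the matching factorization patterns would occur for a proportion of primes equal to their share of the group: S_4 (6T7) additionally contains elements of type 4+2 (6 of its 24 elements, about 25% of primes); (C_3 x C_3) : C_4 (6T10) additionally contains elements of type 4+2, 3+1+1+1 (22 of its 36 elements, about 61% of primes); PSL(2,5) (6T12) additionally contains elements of type 5+1 (24 of its 60 elements, about 40% of primes); A_6 (6T15) additionally contains elements of type 5+1, 4+2, 3+1+1+1 (274 of its 360 elements, about 76% of primes). None of the 33 primes tested shows any such pattern (for each of these groups the chance of that is below 10^-4), which rules them out. Hence G = A_4 (6T4), of order 12.

A_4, A_4 acting on 6 points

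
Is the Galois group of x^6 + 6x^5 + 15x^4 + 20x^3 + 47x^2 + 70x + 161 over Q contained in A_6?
No

The polynomial is irreducible of degree 6 over Q. Its discriminant is -2693803488051200, which is not a perfect square. A Galois group lies in the alternating group exactly when the discriminant is a square in Q, so the Galois group (S_4 x C_2) is not contained in A_6.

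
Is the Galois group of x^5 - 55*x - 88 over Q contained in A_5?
Yes

The polynomial is irreducible of degree 5 over Q. Its discriminant is 58564000000 = 242000^2, a perfect square. A Galois group lies in the alternating group exactly when the discriminant is a square in Q, so the Galois group (A_5) is contained in A_5.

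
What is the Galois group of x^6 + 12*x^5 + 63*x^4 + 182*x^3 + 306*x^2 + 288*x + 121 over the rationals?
PGL(2,5) (order 120)

The polynomial f is an irreducible sextic over Q, so G = Gal(f/Q) is one of the 16 transitive subgroups 6T1, ..., 6T16 of S_6. The discriminant of f is -16003008, which is not a perfect square, so G is not contained in A_6. The transitive groups of degree 6 not contained in A_6 are: C_6 (6T1, order 6), S_3 (6T2, order 6), D_6 (6T3, order 12), C_3 x S_3 (6T5, order 18), A_4 x C_2 (6T6, order 24), S_4 (6T8, order 24), S_3 x S_3 (6T9, order 36), S_4 x C_2 (6T11, order 48), (S_3 x S_3) : C_2 (6T13, order 72), PGL(2,5) (6T14, order 120), S_6 (6T16, order 720). By Dedekind's theorem, for a prime p not dividing disc(f) the degrees of the irreducible factors of f mod p form the cycle type of an element of G. Factoring f modulo the 21 such primes p <= 89 (skipping 2, 3, 7, which divide the discriminant), each new pattern first appears at: mod 5: f = (x^6 + 2x^5 + 3x^4 + 2x^3 + x^2 + 3x + 1), pattern 6; mod 11: f = (x)(x^5 + x^4 + 8x^3 + 6x^2 + 9x + 2), pattern 5+1; mod 13: f = (x + 3)(x + 7)(x^4 + 2x^3 + 9x^2 + 11x + 7), pattern 4+1+1; mod 23: f = (x + 5)(x + 9)(x^2 + 9x + 16)(x^2 + 12x + 14), pattern 2+2+1+1; mod 43: f = (x^3 + 25x^2 + 24x + 21)(x^3 + 30x^2 + 20x + 16), pattern 3+3; mod 61: f = (x^2 + 36x + 40)(x^2 + 47x + 41)(x^2 + 51x + 35), pattern 2+2+2. No other pattern occurs in this range, so the set of observed cycle types is {6, 5+1, 4+1+1, 2+2+1+1, 3+3, 2+2+2}. The candidates containing elements of all these cycle types are PGL(2,5) (6T14) of order 120, S_6 (6T16) of order 720; the others are excluded. The observed types are precisely the cycle types that occur in PGL(2,5) (6T14) (apart from the identity). Each of the other remaining candidates has further cycle types, and by the Chebotarev density theorem the matching factorization patterns would occur for a proportion of primes equal to their share of the group: S_6 (6T16) additionally contains elements of type 4+2, 3+2+1, 3+1+1+1, 2+1+1+1+1 (265 of its 720 elements, about 37% of primes). None of the 21 primes tested shows any such pattern (for each of these groups the chance of that is below 10^-4), which rules them out. Hence G = PGL(2,5) (6T14), of order 120.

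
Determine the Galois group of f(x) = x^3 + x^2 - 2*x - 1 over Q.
3T1: C_3

The polynomial is an irreducible cubic over Q and its discriminant is 49 = 7^2, a perfect square. For an irreducible cubic, a square discriminant forces the Galois group to be A_3, the cyclic group of order 3.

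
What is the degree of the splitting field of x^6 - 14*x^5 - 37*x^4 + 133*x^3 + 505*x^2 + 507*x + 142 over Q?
60

The degree of the splitting field over Q equals the order of the Galois group, so first determine the group. The polynomial f is an irreducible sextic over Q, so G = Gal(f/Q) is one of the 16 transitive subgroups 6T1, ..., 6T16 of S_6. The discriminant of f is 30991489 = 5567^2, a perfect square, so G is contained in A_6. The transitive groups of degree 6 contained in A_6 are: A_4 (6T4, order 12), S_4 (6T7, order 24), (C_3 x C_3) : C_4 (6T10, order 36), PSL(2,5) (6T12, order 60), A_6 (6T15, order 360). By Dedekind's theorem, for a prime p not dividing disc(f) the degrees of the irreducible factors of f mod p form the cycle type of an element of G. Factoring f modulo the 21 such primes p <= 79 (skipping 19, which divides the discriminant), each new pattern first appears at: mod 2: f = (x)(x^5 + x^3 + x^2 + x + 1), pattern 5+1; mod 7: f = (x^3 + 3x^2 + 3x + 5)(x^3 + 4x^2 + 4x + 6), pattern 3+3; mod 61: f = (x + 48)(x + 54)(x^2 + 7x + 25)(x^2 + 60x + 35), pattern 2+2+1+1. No other pattern occurs in this range, so the set of observed cycle types is {5+1, 3+3, 2+2+1+1}. The candidates containing elements of all these cycle types are PSL(2,5) (6T12) of order 60, A_6 (6T15) of order 360; the others are excluded. The observed types are precisely the cycle types that occur in PSL(2,5) (6T12) (apart from the identity). Each of the other remaining candidates has further cycle types, and by the Chebotarev density theorem the matching factorization patterns would occur for a proportion of primes equal to their share of the group: A_6 (6T15) additionally contains elements of type 4+2, 3+1+1+1 (130 of its 360 elements, about 36% of primes). None of the 21 primes tested shows any such pattern (for each of these groups the chance of that is below 10^-4), which rules them out. Hence G = PSL(2,5) (6T12), of order 60. The Galois group PSL(2,5) (6T12) has order 60, so the splitting field has degree 60 over Q.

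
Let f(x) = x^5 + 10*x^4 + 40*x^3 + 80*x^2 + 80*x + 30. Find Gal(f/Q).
The polynomial f is an irreducible quintic over Q, so G = Gal(f/Q) is a transitive subgroup of S_5: one of C_5 (5T1, order 5), D_5 (5T2, order 10), F_20 (5T3, order 20), A_5 (5T4, order 60) or S_5 (5T5, order 120). The discriminant of f is 50000, which is not a perfect square, so G is not contained in A_5. The transitive groups of degree 5 not contained in A_5 are: F_20 (5T3, order 20), S_5 (5T5, order 120). By Dedekind's theorem, for a prime p not dividing disc(f) the degrees of the irreducible factors of f mod p form the cycle type of an element of G. Factoring f modulo the 18 such primes p <= 71 (skipping 2, 5, which divide the discriminant), each new pattern first appears at: mod 3: f = (x)(x^4 + x^3 + x^2 + 2x + 2), pattern 4+1; mod 11: f = (x^5 + 10x^4 + 7x^3 + 3x^2 + 3x + 8), pattern 5; mod 19: f = (x + 6)(x^2 + x + 14)(x^2 + 3x + 18), pattern 2+2+1. No other pattern occurs in this range, so the set of observed cycle types is {4+1, 5, 2+2+1}. The candidates containing elements of all these cycle types are F_20 (5T3) of order 20, S_5 (5T5) of order 120; the others are excluded. The observed types are precisely the cycle types that occur in F_20 (5T3) (apart from the identity). Each of the other remaining candidates has further cycle types, and by the Chebotarev density theorem the matching factorization patterns would occur for a proportion of primes equal to their share of the group: S_5 (5T5) additionally contains elements of type 3+2, 3+1+1, 2+1+1+1 (50 of its 120 elements, about 42% of primes). None of the 18 primes tested shows any such pattern (for each of these groups the chance of that is below 10^-4), which rules them out. Hence G = F_20 (5T3), of order 20.

F_20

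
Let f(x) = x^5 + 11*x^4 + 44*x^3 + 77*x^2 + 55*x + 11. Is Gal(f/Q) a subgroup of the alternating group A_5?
The polynomial is irreducible of degree 5 over Q. Its discriminant is 14641 = 121^2, a perfect square. A Galois group lies in the alternating group exactly when the discriminant is a square in Q, so the Galois group (C_5) is contained in A_5.

Yes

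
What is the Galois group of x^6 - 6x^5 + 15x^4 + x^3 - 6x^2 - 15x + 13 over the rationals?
(S_3 x S_3) : C_2

The polynomial f is an irreducible sextic over Q, so G = Gal(f/Q) is one of the 16 transitive subgroups 6T1, ..., 6T16 of S_6. The discriminant of f is -2573642648187, which is not a perfect square, so G is not contained in A_6. The transitive groups of degree 6 not contained in A_6 are: C_6 (6T1, order 6), S_3 (6T2, order 6), D_6 (6T3, order 12), C_3 x S_3 (6T5, order 18), A_4 x C_2 (6T6, order 24), S_4 (6T8, order 24), S_3 x S_3 (6T9, order 36), S_4 x C_2 (6T11, order 48), (S_3 x S_3) : C_2 (6T13, order 72), PGL(2,5) (6T14, order 120), S_6 (6T16, order 720). By Dedekind's theorem, for a prime p not dividing disc(f) the degrees of the irreducible factors of f mod p form the cycle type of an element of G. Factoring f modulo the 26 such primes p <= 127 (skipping 3, 13, 17, 41, 43, which divide the discriminant), each new pattern first appears at: mod 2: f = (x^6 + x^4 + x^3 + x + 1), pattern 6; mod 7: f = (x + 4)(x^2 + 4x + 5)(x^3 + x + 1), pattern 3+2+1; mod 11: f = (x^2 + 1)(x^4 + 5x^3 + 3x^2 + 7x + 2), pattern 4+2; mod 31: f = (x + 3)(x + 22)(x^2 + 15x + 30)(x^2 + 16x + 20), pattern 2+2+1+1; mod 61: f = (x + 6)(x + 31)(x + 48)(x + 58)(x^2 + 34x + 34), pattern 2+1+1+1+1; mod 97: f = (x + 6)(x + 61)(x + 72)(x^3 + 49x^2 + 42x + 39), pattern 3+1+1+1; mod 113: f = (x^2 + 6x + 63)(x^2 + 36x + 40)(x^2 + 65x + 17), pattern 2+2+2; mod 127: f = (x^3 + 46x^2 + 75x + 23)(x^3 + 75x^2 + 46x + 111), pattern 3+3. No other pattern occurs in this range, so the set of observed cycle types is {6, 3+2+1, 4+2, 2+2+1+1, 2+1+1+1+1, 3+1+1+1, 2+2+2, 3+3}. The candidates containing elements of all these cycle types are (S_3 x S_3) : C_2 (6T13) of order 72, S_6 (6T16) of order 720; the others are excluded. The observed types are precisely the cycle types that occur in (S_3 x S_3) : C_2 (6T13) (apart from the identity). Each of the other remaining candidates has further cycle types, and by the Chebotarev density theorem the matching factorization patterns would occur for a proportion of primes equal to their share of the group: S_6 (6T16) additionally contains elements of type 5+1, 4+1+1 (234 of its 720 elements, about 32% of primes). None of the 26 primes tested shows any such pattern (for each of these groups the chance of that is below 10^-4), which rules them out. Hence G = (S_3 x S_3) : C_2 (6T13), of order 72.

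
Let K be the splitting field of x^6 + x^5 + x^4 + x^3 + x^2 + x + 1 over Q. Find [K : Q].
The degree of the splitting field over Q equals the order of the Galois group, so first determine the group. The polynomial f is an irreducible sextic over Q, so G = Gal(f/Q) is one of the 16 transitive subgroups 6T1, ..., 6T16 of S_6. The discriminant of f is -16807, which is not a perfect square, so G is not contained in A_6. The transitive groups of degree 6 not contained in A_6 are: C_6 (6T1, order 6), S_3 (6T2, order 6), D_6 (6T3, order 12), C_3 x S_3 (6T5, order 18), A_4 x C_2 (6T6, order 24), S_4 (6T8, order 24), S_3 x S_3 (6T9, order 36), S_4 x C_2 (6T11, order 48), (S_3 x S_3) : C_2 (6T13, order 72), PGL(2,5) (6T14, order 120), S_6 (6T16, order 720). By Dedekind's theorem, for a prime p not dividing disc(f) the degrees of the irreducible factors of f mod p form the cycle type of an element of G. Factoring f modulo the 37 such primes p <= 163 (skipping 7, which divides the discriminant), each new pattern first appears at: mod 2: f = (x^3 + x + 1)(x^3 + x^2 + 1), pattern 3+3; mod 3: f = (x^6 + x^5 + x^4 + x^3 + x^2 + x + 1), pattern 6; mod 13: f = (x^2 + 3x + 1)(x^2 + 5x + 1)(x^2 + 6x + 1), pattern 2+2+2; mod 29: f = (x + 4)(x + 5)(x + 6)(x + 9)(x + 13)(x + 22), pattern 1+1+1+1+1+1. No other pattern occurs in this range, so the set of observed cycle types is {3+3, 6, 2+2+2, 1+1+1+1+1+1}. The candidates containing elements of all these cycle types are C_6 (6T1) of order 6, D_6 (6T3) of order 12, C_3 x S_3 (6T5) of order 18, A_4 x C_2 (6T6) of order 24, S_3 x S_3 (6T9) of order 36, S_4 x C_2 (6T11) of order 48, (S_3 x S_3) : C_2 (6T13) of order 72, PGL(2,5) (6T14) of order 120, S_6 (6T16) of order 720; the others are excluded. The observed types are precisely the cycle types that occur in C_6 (6T1). Each of the other remaining candidates has further cycle types, and by the Chebotarev density theorem the matching factorization patterns would occur for a proportion of primes equal to their share of the group: D_6 (6T3) additionally contains elements of type 2+2+1+1 (3 of its 12 elements, about 25% of primes); C_3 x S_3 (6T5) additionally contains elements of type 3+1+1+1 (4 of its 18 elements, about 22% of primes); A_4 x C_2 (6T6) additionally contains elements of type 2+2+1+1, 2+1+1+1+1 (6 of its 24 elements, about 25% of primes); S_3 x S_3 (6T9) additionally contains elements of type 3+1+1+1, 2+2+1+1 (13 of its 36 elements, about 36% of primes); S_4 x C_2 (6T11) additionally contains elements of type 4+2, 4+1+1, 2+2+1+1, 2+1+1+1+1 (24 of its 48 elements, about 50% of primes); (S_3 x S_3) : C_2 (6T13) additionally contains elements of type 4+2, 3+2+1, 3+1+1+1, 2+2+1+1, 2+1+1+1+1 (49 of its 72 elements, about 68% of primes); PGL(2,5) (6T14) additionally contains elements of type 5+1, 4+1+1, 2+2+1+1 (69 of its 120 elements, about 58% of primes); S_6 (6T16) additionally contains elements of type 5+1, 4+2, 4+1+1, 3+2+1, 3+1+1+1, 2+2+1+1, 2+1+1+1+1 (544 of its 720 elements, about 76% of primes). None of the 37 primes tested shows any such pattern (for each of these groups the chance of that is below 10^-4), which rules them out. Hence G = C_6 (6T1), of order 6. The Galois group C_6 (6T1) has order 6, so the splitting field has degree 6 over Q.

6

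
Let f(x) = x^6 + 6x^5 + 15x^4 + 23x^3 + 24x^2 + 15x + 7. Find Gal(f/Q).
The polynomial f is an irreducible sextic over Q, so G = Gal(f/Q) is one of the 16 transitive subgroups 6T1, ..., 6T16 of S_6. The discriminant of f is -177147, which is not a perfect square, so G is not contained in A_6. The transitive groups of degree 6 not contained in A_6 are: C_6 (6T1, order 6), S_3 (6T2, order 6), D_6 (6T3, order 12), C_3 x S_3 (6T5, order 18), A_4 x C_2 (6T6, order 24), S_4 (6T8, order 24), S_3 x S_3 (6T9, order 36), S_4 x C_2 (6T11, order 48), (S_3 x S_3) : C_2 (6T13, order 72), PGL(2,5) (6T14, order 120), S_6 (6T16, order 720). By Dedekind's theorem, for a prime p not dividing disc(f) the degrees of the irreducible factors of f mod p form the cycle type of an element of G. Factoring f modulo the 33 such primes p <= 139 (skipping 3, which divides the discriminant), each new pattern first appears at: mod 2: f = (x^6 + x^4 + x^3 + x + 1), pattern 6; mod 7: f = (x)(x + 4)(x + 6)(x^3 + 3x^2 + 3x + 5), pattern 3+1+1+1; mod 17: f = (x^2 + x + 7)(x^2 + 7x + 13)(x^2 + 15x + 4), pattern 2+2+2; mod 19: f = (x^3 + 3x^2 + 3x + 10)(x^3 + 3x^2 + 3x + 14), pattern 3+3; mod 73: f = (x + 43)(x + 44)(x + 45)(x + 52)(x + 53)(x + 61), pattern 1+1+1+1+1+1. No other pattern occurs in this range, so the set of observed cycle types is {6, 3+1+1+1, 2+2+2, 3+3, 1+1+1+1+1+1}. The candidates containing elements of all these cycle types are C_3 x S_3 (6T5) of order 18, S_3 x S_3 (6T9) of order 36, (S_3 x S_3) : C_2 (6T13) of order 72, S_6 (6T16) of order 720; the others are excluded. The observed types are precisely the cycle types that occur in C_3 x S_3 (6T5). Each of the other remaining candidates has further cycle types, and by the Chebotarev density theorem the matching factorization patterns would occur for a proportion of primes equal to their share of the group: S_3 x S_3 (6T9) additionally contains elements of type 2+2+1+1 (9 of its 36 elements, about 25% of primes); (S_3 x S_3) : C_2 (6T13) additionally contains elements of type 4+2, 3+2+1, 2+2+1+1, 2+1+1+1+1 (45 of its 72 elements, about 62% of primes); S_6 (6T16) additionally contains elements of type 5+1, 4+2, 4+1+1, 3+2+1, 2+2+1+1, 2+1+1+1+1 (504 of its 720 elements, about 70% of primes). None of the 33 primes tested shows any such pattern (for each of these groups the chance of that is below 10^-4), which rules them out. Hence G = C_3 x S_3 (6T5), of order 18.

C_3 x S_3, the group 6T5 of order 18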